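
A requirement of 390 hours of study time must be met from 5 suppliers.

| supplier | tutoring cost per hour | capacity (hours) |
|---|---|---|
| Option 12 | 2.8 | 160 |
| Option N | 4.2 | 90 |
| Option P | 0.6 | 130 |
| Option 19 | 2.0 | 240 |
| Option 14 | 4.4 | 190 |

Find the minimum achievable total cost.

614

Fill from the cheapest supplier first.
Option P at 0.6: take all 130 hours → 260 still needed.
Option 19 (2.0): use full 240 → 20 hours to go.
Take 20 from Option 12 at 2.8 to finish.
Option N, Option 14: unused.
Cost = 130×0.6 + 240×2.0 + 20×2.8 = 614.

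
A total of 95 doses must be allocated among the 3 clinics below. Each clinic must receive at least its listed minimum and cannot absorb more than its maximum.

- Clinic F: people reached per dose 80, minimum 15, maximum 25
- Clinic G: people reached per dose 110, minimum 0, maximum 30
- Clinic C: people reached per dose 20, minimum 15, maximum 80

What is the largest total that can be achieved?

Meeting every minimum uses 15+0+15 = 30 doses, leaving 65.
Rank by people reached per dose: Clinic G 110 > Clinic F 80 > Clinic C 20.
Clinic G takes 30 more to reach its cap of 30 → 35 left.
Give Clinic F 10 more to hit its cap of 25 → 25 left.
Only 25 left; Clinic C takes them to reach 40.
Total = 80×25 + 110×30 + 20×40 = 6100.

6100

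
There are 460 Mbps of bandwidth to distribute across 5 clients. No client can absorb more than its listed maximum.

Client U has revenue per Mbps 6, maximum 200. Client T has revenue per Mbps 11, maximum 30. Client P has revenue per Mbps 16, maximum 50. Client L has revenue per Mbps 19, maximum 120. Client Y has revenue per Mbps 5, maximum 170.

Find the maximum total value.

Order the clients by revenue per Mbps: Client L 19 > Client P 16 > Client T 11 > Client U 6 > Client Y 5.
Give Client L 120 to hit its cap of 120 — 340 left.
Give Client P 50 to hit its cap of 50 — 290 left.
Give Client T 30 to hit its cap of 30 — 260 left.
Client U: +200 to 200 (cap) — 60 left.
Client Y has room for 170 but only 60 remain, so it gets 60.
Total = 6×200 + 11×30 + 16×50 + 19×120 + 5×60 = 4910.

4910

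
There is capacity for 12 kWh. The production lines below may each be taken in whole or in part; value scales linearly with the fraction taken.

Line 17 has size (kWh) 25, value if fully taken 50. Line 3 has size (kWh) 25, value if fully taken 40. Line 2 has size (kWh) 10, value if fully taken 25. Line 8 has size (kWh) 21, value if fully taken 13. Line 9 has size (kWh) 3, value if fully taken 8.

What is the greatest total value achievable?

Rank by value-to-size ratio: Line 9 8/3≈2.67, Line 2 25/10≈2.5, Line 17 50/25≈2, Line 3 40/25≈1.6, Line 8 13/21≈0.619.
All 3 kWh of Line 9 fit (value 8) → 9 remain.
9 kWh left: a 9/10 share of Line 2 gives 25×9/10 = 22.5.
Total value = 30.5.

30.5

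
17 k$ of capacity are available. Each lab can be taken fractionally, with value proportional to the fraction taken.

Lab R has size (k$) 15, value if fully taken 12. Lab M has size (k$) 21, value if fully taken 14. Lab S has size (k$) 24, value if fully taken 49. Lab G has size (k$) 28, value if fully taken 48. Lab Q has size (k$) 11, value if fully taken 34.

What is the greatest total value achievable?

Rank by value-to-size ratio: Lab Q 34/11≈3.09, Lab S 49/24≈2.04, Lab G 48/28≈1.71, Lab R 12/15≈0.8, Lab M 14/21≈0.667.
Lab Q: take in full, 11 k$ for value 34 → 6 left.
Fill the last 6 k$ with part of Lab S: 6/24 of it earns 12.25.
Total value = 46.25.

46.25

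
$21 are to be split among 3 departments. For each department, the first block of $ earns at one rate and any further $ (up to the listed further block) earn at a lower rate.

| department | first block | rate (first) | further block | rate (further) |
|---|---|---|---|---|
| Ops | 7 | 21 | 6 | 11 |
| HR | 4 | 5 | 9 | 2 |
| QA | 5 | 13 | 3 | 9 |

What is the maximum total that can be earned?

305

Treat each block as its own option and order by rate: Ops/tier1 21 > QA/tier1 13 > Ops/tier2 11 > QA/tier2 9 > HR/tier1 5 > HR/tier2 2.
Ops/tier1 (21): +7 ; 14 left.
QA/tier1 (13): +5 ; 9 left.
Fill Ops tier2 block (6 at 11) ; 3 left.
Fill QA tier2 block (3 at 9) ; 0 left.
Total = 21×7 + 13×5 + 11×6 + 9×3 = 305.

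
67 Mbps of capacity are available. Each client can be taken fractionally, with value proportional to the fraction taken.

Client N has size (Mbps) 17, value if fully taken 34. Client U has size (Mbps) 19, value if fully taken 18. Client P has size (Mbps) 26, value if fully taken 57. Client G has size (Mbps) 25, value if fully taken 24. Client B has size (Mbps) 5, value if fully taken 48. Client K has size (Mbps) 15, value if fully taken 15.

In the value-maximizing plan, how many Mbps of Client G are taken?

4

Best value per unit of size first: Client B 48/5≈9.6, Client P 57/26≈2.19, Client N 34/17≈2, Client K 15/15≈1, Client G 24/25≈0.96, Client U 18/19≈0.947.
Take all of Client B (5 Mbps, value 48) ; 62 Mbps left.
Client P: take in full, 26 Mbps for value 57 ; 36 left.
Take all of Client N (17 Mbps, value 34) ; 19 Mbps left.
Client K: take in full, 15 Mbps for value 15 ; 4 left.
Only 4 Mbps remain; take 4/25 of Client G for value 24×4/25 = 3.84.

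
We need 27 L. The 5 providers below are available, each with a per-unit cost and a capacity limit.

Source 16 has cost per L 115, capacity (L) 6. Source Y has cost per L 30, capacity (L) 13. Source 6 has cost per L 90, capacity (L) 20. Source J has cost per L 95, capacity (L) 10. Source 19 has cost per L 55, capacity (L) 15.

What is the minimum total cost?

Use providers in increasing cost order.
Take 13 from Source Y at 30 — need 14 more.
Take 14 from Source 19 at 55 to finish.
Source 6, Source J, Source 16: unused.
Cost = 13×30 + 14×55 = 1160.

1160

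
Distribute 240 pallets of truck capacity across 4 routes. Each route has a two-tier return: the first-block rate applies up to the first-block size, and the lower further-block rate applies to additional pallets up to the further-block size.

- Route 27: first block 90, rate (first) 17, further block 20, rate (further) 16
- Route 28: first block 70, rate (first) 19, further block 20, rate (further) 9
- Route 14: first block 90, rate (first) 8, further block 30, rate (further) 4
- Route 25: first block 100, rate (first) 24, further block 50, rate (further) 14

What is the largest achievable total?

Order all 8 blocks by rate: Route 25/first 24 > Route 28/first 19 > Route 27/first 17 > Route 27/second 16 > Route 25/second 14 > Route 28/second 9 > Route 14/first 8 > Route 14/second 4.
Route 25 first at 24: fill all 100 — 140 left.
Fill Route 28 first block (70 at 19) — 70 left.
Route 27 first at 17: only 70 left, fill 70.
Total = 24×100 + 19×70 + 17×70 = 4920.

4920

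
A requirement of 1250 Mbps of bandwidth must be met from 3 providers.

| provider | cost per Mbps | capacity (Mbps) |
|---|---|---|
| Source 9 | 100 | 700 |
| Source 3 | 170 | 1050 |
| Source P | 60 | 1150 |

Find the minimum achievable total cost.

Use providers in increasing cost order.
Source P at 60: take all 1150 Mbps ; 100 still needed.
Take 100 from Source 9 at 100 to finish.
Source 3: unused.
Cost = 1150×60 + 100×100 = 79000.

79000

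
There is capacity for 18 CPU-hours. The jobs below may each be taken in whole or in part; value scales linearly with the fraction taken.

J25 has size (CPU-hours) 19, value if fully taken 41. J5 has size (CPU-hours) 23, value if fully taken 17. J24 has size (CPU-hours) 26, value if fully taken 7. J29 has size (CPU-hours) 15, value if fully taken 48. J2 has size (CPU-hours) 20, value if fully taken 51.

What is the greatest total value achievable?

Best value per unit of size first: J29 48/15≈3.2, J2 51/20≈2.55, J25 41/19≈2.16, J5 17/23≈0.739, J24 7/26≈0.269.
All 15 CPU-hours of J29 fit (value 48) → 3 remain.
3 CPU-hours left: a 3/20 share of J2 gives 51×3/20 = 7.65.
Total value = 55.65.

55.65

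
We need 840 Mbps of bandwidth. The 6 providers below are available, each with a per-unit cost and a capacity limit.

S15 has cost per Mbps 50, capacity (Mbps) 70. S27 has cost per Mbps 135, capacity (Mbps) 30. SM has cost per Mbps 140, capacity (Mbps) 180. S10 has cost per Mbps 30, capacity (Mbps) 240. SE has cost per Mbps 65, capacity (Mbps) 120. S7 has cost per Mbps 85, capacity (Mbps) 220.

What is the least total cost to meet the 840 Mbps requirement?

63650

Fill from the cheapest provider first.
S10 at 30: take all 240 Mbps → 600 still needed.
S15 (50): use full 70 → 530 Mbps to go.
SE (65): use full 120 → 410 Mbps to go.
Take 220 from S7 at 85 → need 190 more.
S27 at 135: take all 30 Mbps → 160 still needed.
SM at 140: take 160 of its 180 → requirement met.
Cost = 240×30 + 70×50 + 120×65 + 220×85 + 30×135 + 160×140 = 63650.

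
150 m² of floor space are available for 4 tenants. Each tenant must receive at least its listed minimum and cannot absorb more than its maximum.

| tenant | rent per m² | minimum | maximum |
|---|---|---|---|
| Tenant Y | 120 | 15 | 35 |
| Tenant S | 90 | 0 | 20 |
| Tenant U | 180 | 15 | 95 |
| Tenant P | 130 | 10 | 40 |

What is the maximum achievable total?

24100

Meeting every minimum uses 15+0+15+10 = 40 m², leaving 110.
Rank by rent per m²: Tenant U 180 > Tenant P 130 > Tenant Y 120 > Tenant S 90.
Give Tenant U 80 more to hit its cap of 95 ; 30 left.
Tenant P takes 30 more to reach its cap of 40 ; 0 left.
Total = 120×15 + 180×95 + 130×40 = 24100.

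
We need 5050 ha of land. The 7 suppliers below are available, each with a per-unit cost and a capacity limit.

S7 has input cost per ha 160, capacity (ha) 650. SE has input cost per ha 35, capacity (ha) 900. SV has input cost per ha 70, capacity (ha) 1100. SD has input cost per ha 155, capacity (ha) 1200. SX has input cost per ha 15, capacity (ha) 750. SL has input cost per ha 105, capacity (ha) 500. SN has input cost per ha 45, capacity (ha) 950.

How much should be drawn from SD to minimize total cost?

Fill from the cheapest supplier first.
SX (15): use full 750 → 4300 ha to go.
Take 900 from SE at 35 → need 3400 more.
SN (45): use full 950 → 2450 ha to go.
Take 1100 from SV at 70 → need 1350 more.
SL at 105: take all 500 ha → 850 still needed.
Take 850 from SD at 155 to finish.
S7: unused.

850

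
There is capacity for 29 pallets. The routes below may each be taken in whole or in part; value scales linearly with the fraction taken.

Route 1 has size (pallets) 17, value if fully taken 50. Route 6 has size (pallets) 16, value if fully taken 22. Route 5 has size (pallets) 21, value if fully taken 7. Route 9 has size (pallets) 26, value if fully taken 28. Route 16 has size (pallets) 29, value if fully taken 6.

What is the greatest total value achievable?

66.5

Sort by value density: Route 1 50/17≈2.94, Route 6 22/16≈1.38, Route 9 28/26≈1.08, Route 5 7/21≈0.333, Route 16 6/29≈0.207.
Route 1: take in full, 17 pallets for value 50 → 12 left.
12 pallets left: a 12/16 share of Route 6 gives 22×12/16 = 16.5.
Total value = 66.5.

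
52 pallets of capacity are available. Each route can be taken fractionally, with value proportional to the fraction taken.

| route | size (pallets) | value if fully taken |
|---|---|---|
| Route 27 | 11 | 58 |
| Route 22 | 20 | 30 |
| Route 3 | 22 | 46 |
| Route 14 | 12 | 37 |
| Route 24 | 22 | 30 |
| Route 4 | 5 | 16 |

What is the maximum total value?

Best value per unit of size first: Route 27 58/11≈5.27, Route 4 16/5≈3.2, Route 14 37/12≈3.08, Route 3 46/22≈2.09, Route 22 30/20≈1.5, Route 24 30/22≈1.36.
Take all of Route 27 (11 pallets, value 58) — 41 pallets left.
All 5 pallets of Route 4 fit (value 16) — 36 remain.
Route 14: take in full, 12 pallets for value 37 — 24 left.
Route 3: take in full, 22 pallets for value 46 — 2 left.
2 pallets left: a 2/20 share of Route 22 gives 30×2/20 = 3.
Total value = 160.

160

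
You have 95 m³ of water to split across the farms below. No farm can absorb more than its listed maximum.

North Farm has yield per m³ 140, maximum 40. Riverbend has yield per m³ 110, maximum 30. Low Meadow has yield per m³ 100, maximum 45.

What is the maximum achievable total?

Rank by yield per m³: North Farm 140 > Riverbend 110 > Low Meadow 100.
North Farm: +40 to 40 (cap) → 55 left.
Riverbend: +30 to 30 (cap) → 25 left.
Low Meadow: +25 (room for 45) → 25. Pool exhausted.
Total = 140×40 + 110×30 + 100×25 = 11400.

11400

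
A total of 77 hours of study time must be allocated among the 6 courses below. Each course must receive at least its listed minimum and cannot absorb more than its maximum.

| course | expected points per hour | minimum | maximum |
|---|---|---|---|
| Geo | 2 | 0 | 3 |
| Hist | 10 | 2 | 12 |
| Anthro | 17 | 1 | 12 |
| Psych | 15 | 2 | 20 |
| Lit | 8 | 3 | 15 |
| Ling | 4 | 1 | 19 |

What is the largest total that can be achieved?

Meeting every minimum uses 0+2+1+2+3+1 = 9 hours, leaving 68.
Order the courses by expected points per hour: Anthro 17 > Psych 15 > Hist 10 > Lit 8 > Ling 4 > Geo 2.
Give Anthro 11 more to hit its cap of 12 → 57 left.
Give Psych 18 more to hit its cap of 20 → 39 left.
Hist takes 10 more to reach its cap of 12 → 29 left.
Lit: +12 to 15 (cap) → 17 left.
Ling: +17 (room for 18) → 18. Pool exhausted.
Total = 10×12 + 17×12 + 15×20 + 8×15 + 4×18 = 816.

816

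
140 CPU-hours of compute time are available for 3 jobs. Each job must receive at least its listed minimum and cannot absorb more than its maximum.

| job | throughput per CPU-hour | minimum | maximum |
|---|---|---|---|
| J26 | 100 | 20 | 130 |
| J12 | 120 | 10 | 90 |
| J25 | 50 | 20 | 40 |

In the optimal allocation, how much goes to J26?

30

Meeting every minimum uses 20+10+20 = 50 CPU-hours, leaving 90.
Highest throughput per CPU-hour first: J12 120 > J26 100 > J25 50.
J12 takes 80 more to reach its cap of 90 → 10 left.
J26 has room for 110 more but only 10 remain, so it gets 30.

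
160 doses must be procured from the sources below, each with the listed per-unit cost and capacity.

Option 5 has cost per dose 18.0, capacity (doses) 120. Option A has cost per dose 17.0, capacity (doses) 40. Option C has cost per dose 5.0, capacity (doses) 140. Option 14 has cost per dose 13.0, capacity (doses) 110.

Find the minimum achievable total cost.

960

Fill from the cheapest source first.
Take 140 from Option C at 5.0 — need 20 more.
Option 14 at 13.0: take 20 of its 110 — requirement met.
Option A, Option 5: unused.
Cost = 140×5.0 + 20×13.0 = 960.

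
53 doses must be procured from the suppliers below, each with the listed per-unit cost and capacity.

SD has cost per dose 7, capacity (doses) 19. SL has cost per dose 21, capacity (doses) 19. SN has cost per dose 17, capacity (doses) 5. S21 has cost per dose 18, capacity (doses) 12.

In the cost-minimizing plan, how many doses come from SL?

17

Use suppliers in increasing cost order.
Take 19 from SD at 7 → need 34 more.
SN at 17: take all 5 doses → 29 still needed.
S21 at 18: take all 12 doses → 17 still needed.
SL at 21: take 17 of its 19 → requirement met.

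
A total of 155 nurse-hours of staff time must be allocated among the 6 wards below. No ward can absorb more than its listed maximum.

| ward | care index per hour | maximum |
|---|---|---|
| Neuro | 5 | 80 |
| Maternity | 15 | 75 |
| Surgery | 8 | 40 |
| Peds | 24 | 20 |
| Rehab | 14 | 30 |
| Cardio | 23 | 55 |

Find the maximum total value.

2940

Highest care index per hour first: Peds 24 > Cardio 23 > Maternity 15 > Rehab 14 > Surgery 8 > Neuro 5.
Give Peds 20 to hit its cap of 20 → 135 left.
Cardio takes 55 to reach its cap of 55 → 80 left.
Give Maternity 75 to hit its cap of 75 → 5 left.
Rehab: +5 (room for 30) → 5. Pool exhausted.
Total = 15×75 + 24×20 + 14×5 + 23×55 = 2940.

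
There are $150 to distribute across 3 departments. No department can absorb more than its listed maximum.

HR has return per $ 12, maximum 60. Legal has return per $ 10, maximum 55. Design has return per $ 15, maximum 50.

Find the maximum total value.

1870

Rank by return per $: Design 15 > HR 12 > Legal 10.
Give Design 50 to hit its cap of 50 ; 100 left.
HR takes 60 to reach its cap of 60 ; 40 left.
Legal has room for 55 but only 40 remain, so it gets 40.
Total = 12×60 + 10×40 + 15×50 = 1870.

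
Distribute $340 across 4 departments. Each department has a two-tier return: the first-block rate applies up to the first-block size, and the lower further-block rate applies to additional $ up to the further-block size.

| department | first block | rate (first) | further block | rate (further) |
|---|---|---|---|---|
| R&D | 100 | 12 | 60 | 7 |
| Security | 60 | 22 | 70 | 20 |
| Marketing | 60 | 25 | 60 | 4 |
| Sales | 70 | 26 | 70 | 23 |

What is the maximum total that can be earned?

Treat each block as its own option and order by rate: Sales/tier1 26 > Marketing/tier1 25 > Sales/tier2 23 > Security/tier1 22 > Security/tier2 20 > R&D/tier1 12 > R&D/tier2 7 > Marketing/tier2 4.
Sales tier1 at 26: fill all 70 ; 270 left.
Marketing/tier1 (25): +60 ; 210 left.
Sales tier2 at 23: fill all 70 ; 140 left.
Fill Security tier1 block (60 at 22) ; 80 left.
Fill Security tier2 block (70 at 20) ; 10 left.
R&D tier1 at 12: only 10 left, fill 10.
Total = 26×70 + 25×60 + 23×70 + 22×60 + 20×70 + 12×10 = 7770.

7770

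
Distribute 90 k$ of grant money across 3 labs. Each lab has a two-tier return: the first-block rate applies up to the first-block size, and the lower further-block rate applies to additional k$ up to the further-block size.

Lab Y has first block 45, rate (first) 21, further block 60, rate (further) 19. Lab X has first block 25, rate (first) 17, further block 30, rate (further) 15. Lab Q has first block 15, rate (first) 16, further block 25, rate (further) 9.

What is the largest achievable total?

Rank every tier by rate: Lab Y/tier1 21 > Lab Y/tier2 19 > Lab X/tier1 17 > Lab Q/tier1 16 > Lab X/tier2 15 > Lab Q/tier2 9.
Lab Y tier1 at 21: fill all 45 ; 45 left.
Lab Y/tier2: +45 of 60 at 19; pool empty.
Total = 21×45 + 19×45 = 1800.

1800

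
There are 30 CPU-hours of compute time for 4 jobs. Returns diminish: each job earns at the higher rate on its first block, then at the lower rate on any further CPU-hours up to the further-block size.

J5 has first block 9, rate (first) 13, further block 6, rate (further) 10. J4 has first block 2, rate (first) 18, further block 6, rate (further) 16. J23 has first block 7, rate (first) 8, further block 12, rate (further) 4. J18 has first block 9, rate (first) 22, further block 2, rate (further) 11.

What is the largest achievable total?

Order all 8 blocks by rate: J18/T1 22 > J4/T1 18 > J4/T2 16 > J5/T1 13 > J18/T2 11 > J5/T2 10 > J23/T1 8 > J23/T2 4.
Fill J18 T1 block (9 at 22) → 21 left.
J4/T1 (18): +2 → 19 left.
J4 T2 at 16: fill all 6 → 13 left.
Fill J5 T1 block (9 at 13) → 4 left.
J18 T2 at 11: fill all 2 → 2 left.
J5/T2: +2 of 6 at 10; pool empty.
Total = 22×9 + 18×2 + 16×6 + 13×9 + 11×2 + 10×2 = 489.

489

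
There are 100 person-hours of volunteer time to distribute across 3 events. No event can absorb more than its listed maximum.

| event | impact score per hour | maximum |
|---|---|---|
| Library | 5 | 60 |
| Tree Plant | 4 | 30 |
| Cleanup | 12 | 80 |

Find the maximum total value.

1060

Rank by impact score per hour: Cleanup 12 > Library 5 > Tree Plant 4.
Cleanup takes 80 to reach its cap of 80 ; 20 left.
Only 20 left; Library takes them to reach 20.
Total = 5×20 + 12×80 = 1060.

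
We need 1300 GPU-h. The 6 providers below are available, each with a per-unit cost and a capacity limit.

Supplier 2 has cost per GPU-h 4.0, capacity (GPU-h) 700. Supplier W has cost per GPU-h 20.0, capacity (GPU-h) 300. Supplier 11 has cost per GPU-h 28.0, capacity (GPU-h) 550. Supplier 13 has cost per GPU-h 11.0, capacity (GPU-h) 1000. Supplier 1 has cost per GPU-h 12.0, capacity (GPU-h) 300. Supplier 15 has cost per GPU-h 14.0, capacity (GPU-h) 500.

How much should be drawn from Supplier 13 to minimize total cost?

Cheapest first:
Take 700 from Supplier 2 at 4.0 — need 600 more.
Supplier 13 (11.0): take the remaining 600 — done.
Supplier 1, Supplier 15, Supplier W, Supplier 11: unused.

600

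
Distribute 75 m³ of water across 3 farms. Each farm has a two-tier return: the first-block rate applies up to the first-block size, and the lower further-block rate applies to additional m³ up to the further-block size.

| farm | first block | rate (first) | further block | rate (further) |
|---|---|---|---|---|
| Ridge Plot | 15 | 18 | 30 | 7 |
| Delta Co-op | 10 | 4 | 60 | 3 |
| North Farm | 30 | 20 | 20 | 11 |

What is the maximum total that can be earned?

Order all 6 blocks by rate: North Farm/first 20 > Ridge Plot/first 18 > North Farm/second 11 > Ridge Plot/second 7 > Delta Co-op/first 4 > Delta Co-op/second 3.
North Farm/first (20): +30 → 45 left.
Ridge Plot/first (18): +15 → 30 left.
North Farm/second (11): +20 → 10 left.
Ridge Plot/second: +10 of 30 at 7; pool empty.
Total = 20×30 + 18×15 + 11×20 + 7×10 = 1160.

1160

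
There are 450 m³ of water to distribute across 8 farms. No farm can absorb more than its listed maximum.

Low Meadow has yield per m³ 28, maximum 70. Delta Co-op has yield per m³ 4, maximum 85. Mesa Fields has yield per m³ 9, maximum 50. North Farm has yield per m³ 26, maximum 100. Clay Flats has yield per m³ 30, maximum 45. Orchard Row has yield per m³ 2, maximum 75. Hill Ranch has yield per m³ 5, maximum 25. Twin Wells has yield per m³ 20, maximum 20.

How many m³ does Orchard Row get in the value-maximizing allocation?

55

Highest yield per m³ first: Clay Flats 30 > Low Meadow 28 > North Farm 26 > Twin Wells 20 > Mesa Fields 9 > Hill Ranch 5 > Delta Co-op 4 > Orchard Row 2.
Clay Flats: +45 to 45 (cap) ; 405 left.
Give Low Meadow 70 to hit its cap of 70 ; 335 left.
Give North Farm 100 to hit its cap of 100 ; 235 left.
Twin Wells takes 20 to reach its cap of 20 ; 215 left.
Give Mesa Fields 50 to hit its cap of 50 ; 165 left.
Hill Ranch takes 25 to reach its cap of 25 ; 140 left.
Give Delta Co-op 85 to hit its cap of 85 ; 55 left.
Orchard Row: +55 (room for 75) → 55. Pool exhausted.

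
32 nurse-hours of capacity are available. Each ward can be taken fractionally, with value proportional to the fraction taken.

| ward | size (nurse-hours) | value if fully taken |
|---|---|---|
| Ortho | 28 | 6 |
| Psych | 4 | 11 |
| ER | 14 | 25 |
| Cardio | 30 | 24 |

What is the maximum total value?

Sort by value density: Psych 11/4≈2.75, ER 25/14≈1.79, Cardio 24/30≈0.8, Ortho 6/28≈0.214.
Take all of Psych (4 nurse-hours, value 11) ; 28 nurse-hours left.
Take all of ER (14 nurse-hours, value 25) ; 14 nurse-hours left.
14 nurse-hours left: a 14/30 share of Cardio gives 24×14/30 = 11.2.
Total value = 47.2.

47.2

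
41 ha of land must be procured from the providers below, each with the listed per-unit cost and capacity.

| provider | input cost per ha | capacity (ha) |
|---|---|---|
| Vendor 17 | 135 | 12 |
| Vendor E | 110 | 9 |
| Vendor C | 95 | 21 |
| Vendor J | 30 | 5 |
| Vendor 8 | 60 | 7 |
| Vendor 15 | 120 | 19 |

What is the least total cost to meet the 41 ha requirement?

3445

Use providers in increasing cost order.
Vendor J at 30: take all 5 ha → 36 still needed.
Take 7 from Vendor 8 at 60 → need 29 more.
Vendor C at 95: take all 21 ha → 8 still needed.
Take 8 from Vendor E at 110 to finish.
Vendor 15, Vendor 17: unused.
Cost = 5×30 + 7×60 + 21×95 + 8×110 = 3445.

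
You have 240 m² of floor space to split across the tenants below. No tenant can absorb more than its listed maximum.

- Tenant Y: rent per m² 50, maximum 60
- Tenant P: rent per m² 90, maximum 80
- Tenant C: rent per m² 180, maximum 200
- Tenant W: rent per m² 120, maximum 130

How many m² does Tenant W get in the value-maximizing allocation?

Order the tenants by rent per m²: Tenant C 180 > Tenant W 120 > Tenant P 90 > Tenant Y 50.
Tenant C: +200 to 200 (cap) → 40 left.
Only 40 left; Tenant W takes them to reach 40.

40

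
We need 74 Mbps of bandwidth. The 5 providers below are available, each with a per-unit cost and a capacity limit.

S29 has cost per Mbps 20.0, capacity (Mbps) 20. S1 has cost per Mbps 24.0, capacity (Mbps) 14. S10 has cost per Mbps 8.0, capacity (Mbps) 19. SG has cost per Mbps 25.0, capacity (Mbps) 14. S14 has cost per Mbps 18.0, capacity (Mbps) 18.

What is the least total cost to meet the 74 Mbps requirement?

1287

Cheapest first:
Take 19 from S10 at 8.0 ; need 55 more.
S14 at 18.0: take all 18 Mbps ; 37 still needed.
S29 at 20.0: take all 20 Mbps ; 17 still needed.
Take 14 from S1 at 24.0 ; need 3 more.
SG (25.0): take the remaining 3 ; done.
Cost = 19×8.0 + 18×18.0 + 20×20.0 + 14×24.0 + 3×25.0 = 1287.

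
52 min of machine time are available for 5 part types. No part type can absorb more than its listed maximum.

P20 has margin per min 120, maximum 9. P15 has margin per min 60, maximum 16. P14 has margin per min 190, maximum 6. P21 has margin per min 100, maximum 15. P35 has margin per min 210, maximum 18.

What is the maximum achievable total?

Highest margin per min first: P35 210 > P14 190 > P20 120 > P21 100 > P15 60.
P35 takes 18 to reach its cap of 18 → 34 left.
P14: +6 to 6 (cap) → 28 left.
P20: +9 to 9 (cap) → 19 left.
P21 takes 15 to reach its cap of 15 → 4 left.
P15: +4 (room for 16) → 4. Pool exhausted.
Total = 120×9 + 60×4 + 190×6 + 100×15 + 210×18 = 7740.

7740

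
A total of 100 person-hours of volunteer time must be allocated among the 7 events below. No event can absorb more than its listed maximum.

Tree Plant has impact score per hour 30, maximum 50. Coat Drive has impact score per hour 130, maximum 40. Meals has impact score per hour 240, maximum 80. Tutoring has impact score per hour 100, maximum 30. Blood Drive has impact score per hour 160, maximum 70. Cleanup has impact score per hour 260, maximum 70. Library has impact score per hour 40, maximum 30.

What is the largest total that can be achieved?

Rank by impact score per hour: Cleanup 260 > Meals 240 > Blood Drive 160 > Coat Drive 130 > Tutoring 100 > Library 40 > Tree Plant 30.
Cleanup takes 70 to reach its cap of 70 ; 30 left.
Meals: +30 (room for 80) → 30. Pool exhausted.
Total = 240×30 + 260×70 = 25400.

25400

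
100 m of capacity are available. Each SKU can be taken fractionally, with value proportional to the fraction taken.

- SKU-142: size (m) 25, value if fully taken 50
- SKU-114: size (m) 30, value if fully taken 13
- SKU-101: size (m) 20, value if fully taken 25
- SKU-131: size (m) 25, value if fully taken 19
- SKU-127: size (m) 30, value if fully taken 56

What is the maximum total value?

150

Rank by value-to-size ratio: SKU-142 50/25≈2, SKU-127 56/30≈1.87, SKU-101 25/20≈1.25, SKU-131 19/25≈0.76, SKU-114 13/30≈0.433.
Take all of SKU-142 (25 m, value 50) ; 75 m left.
All 30 m of SKU-127 fit (value 56) ; 45 remain.
All 20 m of SKU-101 fit (value 25) ; 25 remain.
Take all of SKU-131 (25 m, value 19) ; 0 m left.
Total value = 150.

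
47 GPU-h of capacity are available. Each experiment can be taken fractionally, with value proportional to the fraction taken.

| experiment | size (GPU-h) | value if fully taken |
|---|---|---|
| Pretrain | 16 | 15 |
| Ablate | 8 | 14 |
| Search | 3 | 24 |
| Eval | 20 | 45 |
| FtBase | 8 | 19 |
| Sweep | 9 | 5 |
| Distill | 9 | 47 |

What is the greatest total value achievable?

Sort by value density: Search 24/3≈8, Distill 47/9≈5.22, FtBase 19/8≈2.38, Eval 45/20≈2.25, Ablate 14/8≈1.75, Pretrain 15/16≈0.938, Sweep 5/9≈0.556.
All 3 GPU-h of Search fit (value 24) — 44 remain.
Distill: take in full, 9 GPU-h for value 47 — 35 left.
FtBase: take in full, 8 GPU-h for value 19 — 27 left.
Eval: take in full, 20 GPU-h for value 45 — 7 left.
Fill the last 7 GPU-h with part of Ablate: 7/8 of it earns 12.25.
Total value = 147.25.

147.25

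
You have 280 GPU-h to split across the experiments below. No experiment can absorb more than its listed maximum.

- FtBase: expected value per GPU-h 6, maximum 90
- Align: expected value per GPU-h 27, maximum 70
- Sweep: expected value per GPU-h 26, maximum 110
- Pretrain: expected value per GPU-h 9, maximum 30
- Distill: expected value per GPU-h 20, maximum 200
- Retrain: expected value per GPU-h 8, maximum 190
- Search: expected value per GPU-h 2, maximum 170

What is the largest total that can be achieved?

Order the experiments by expected value per GPU-h: Align 27 > Sweep 26 > Distill 20 > Pretrain 9 > Retrain 8 > FtBase 6 > Search 2.
Give Align 70 to hit its cap of 70 → 210 left.
Give Sweep 110 to hit its cap of 110 → 100 left.
Distill: +100 (room for 200) → 100. Pool exhausted.
Total = 27×70 + 26×110 + 20×100 = 6750.

6750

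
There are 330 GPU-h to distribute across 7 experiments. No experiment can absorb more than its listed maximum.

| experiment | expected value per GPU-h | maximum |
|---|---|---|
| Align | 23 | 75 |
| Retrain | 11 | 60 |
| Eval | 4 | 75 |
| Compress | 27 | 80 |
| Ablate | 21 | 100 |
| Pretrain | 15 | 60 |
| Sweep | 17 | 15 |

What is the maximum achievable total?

Order the experiments by expected value per GPU-h: Compress 27 > Align 23 > Ablate 21 > Sweep 17 > Pretrain 15 > Retrain 11 > Eval 4.
Compress: +80 to 80 (cap) ; 250 left.
Align takes 75 to reach its cap of 75 ; 175 left.
Give Ablate 100 to hit its cap of 100 ; 75 left.
Give Sweep 15 to hit its cap of 15 ; 60 left.
Pretrain takes 60 to reach its cap of 60 ; 0 left.
Total = 23×75 + 27×80 + 21×100 + 15×60 + 17×15 = 7140.

7140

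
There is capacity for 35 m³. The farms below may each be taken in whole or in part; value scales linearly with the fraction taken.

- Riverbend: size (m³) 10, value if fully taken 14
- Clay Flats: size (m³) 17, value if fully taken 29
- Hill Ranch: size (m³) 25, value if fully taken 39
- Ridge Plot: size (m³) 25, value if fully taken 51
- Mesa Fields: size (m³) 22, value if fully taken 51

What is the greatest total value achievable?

Sort by value density: Mesa Fields 51/22≈2.32, Ridge Plot 51/25≈2.04, Clay Flats 29/17≈1.71, Hill Ranch 39/25≈1.56, Riverbend 14/10≈1.4.
Take all of Mesa Fields (22 m³, value 51) → 13 m³ left.
Only 13 m³ remain; take 13/25 of Ridge Plot for value 51×13/25 = 26.52.
Total value = 77.52.

77.52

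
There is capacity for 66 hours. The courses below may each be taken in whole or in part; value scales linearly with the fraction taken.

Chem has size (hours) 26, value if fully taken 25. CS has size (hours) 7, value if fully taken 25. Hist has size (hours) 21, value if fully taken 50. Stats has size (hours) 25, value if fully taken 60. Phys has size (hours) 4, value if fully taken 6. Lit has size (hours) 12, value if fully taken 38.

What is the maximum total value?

Sort by value density: CS 25/7≈3.57, Lit 38/12≈3.17, Stats 60/25≈2.4, Hist 50/21≈2.38, Phys 6/4≈1.5, Chem 25/26≈0.962.
Take all of CS (7 hours, value 25) — 59 hours left.
Take all of Lit (12 hours, value 38) — 47 hours left.
Stats: take in full, 25 hours for value 60 — 22 left.
All 21 hours of Hist fit (value 50) — 1 remain.
Fill the last 1 hours with part of Phys: 1/4 of it earns 1.5.
Total value = 174.5.

174.5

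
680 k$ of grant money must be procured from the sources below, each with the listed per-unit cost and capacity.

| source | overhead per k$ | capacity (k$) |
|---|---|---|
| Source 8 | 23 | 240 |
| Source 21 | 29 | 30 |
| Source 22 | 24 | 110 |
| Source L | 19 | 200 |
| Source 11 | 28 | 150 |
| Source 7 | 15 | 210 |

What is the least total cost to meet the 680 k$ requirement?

Fill from the cheapest source first.
Source 7 at 15: take all 210 k$ → 470 still needed.
Source L (19): use full 200 → 270 k$ to go.
Source 8 at 23: take all 240 k$ → 30 still needed.
Source 22 (24): take the remaining 30 → done.
Source 11, Source 21: unused.
Cost = 210×15 + 200×19 + 240×23 + 30×24 = 13190.

13190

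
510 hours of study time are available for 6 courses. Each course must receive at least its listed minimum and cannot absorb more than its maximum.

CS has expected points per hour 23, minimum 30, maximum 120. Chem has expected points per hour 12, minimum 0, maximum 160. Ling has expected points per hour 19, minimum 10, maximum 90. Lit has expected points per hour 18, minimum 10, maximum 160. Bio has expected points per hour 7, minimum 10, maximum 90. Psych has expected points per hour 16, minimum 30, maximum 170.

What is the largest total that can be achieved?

Meeting every minimum uses 30+0+10+10+10+30 = 90 hours, leaving 420.
Order the courses by expected points per hour: CS 23 > Ling 19 > Lit 18 > Psych 16 > Chem 12 > Bio 7.
CS takes 90 more to reach its cap of 120 → 330 left.
Give Ling 80 more to hit its cap of 90 → 250 left.
Give Lit 150 more to hit its cap of 160 → 100 left.
Only 100 left; Psych takes them to reach 130.
Total = 23×120 + 19×90 + 18×160 + 7×10 + 16×130 = 9500.

9500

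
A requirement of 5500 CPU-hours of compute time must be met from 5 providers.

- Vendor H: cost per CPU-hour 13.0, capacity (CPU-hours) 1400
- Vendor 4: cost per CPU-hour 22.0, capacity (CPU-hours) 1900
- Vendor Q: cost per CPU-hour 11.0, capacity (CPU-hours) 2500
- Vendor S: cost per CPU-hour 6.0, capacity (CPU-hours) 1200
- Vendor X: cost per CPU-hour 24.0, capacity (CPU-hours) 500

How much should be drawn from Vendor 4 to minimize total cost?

Cheapest first:
Take 1200 from Vendor S at 6.0 ; need 4300 more.
Vendor Q (11.0): use full 2500 ; 1800 CPU-hours to go.
Vendor H (13.0): use full 1400 ; 400 CPU-hours to go.
Vendor 4 at 22.0: take 400 of its 1900 ; requirement met.
Vendor X: unused.

400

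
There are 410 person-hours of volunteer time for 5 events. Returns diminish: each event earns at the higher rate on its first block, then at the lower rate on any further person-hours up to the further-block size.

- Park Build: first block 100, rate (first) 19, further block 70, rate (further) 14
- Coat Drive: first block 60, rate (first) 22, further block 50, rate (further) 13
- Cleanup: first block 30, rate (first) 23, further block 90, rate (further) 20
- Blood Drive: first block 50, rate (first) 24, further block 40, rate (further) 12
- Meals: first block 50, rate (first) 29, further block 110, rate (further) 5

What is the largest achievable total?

Order all 10 blocks by rate: Meals/first 29 > Blood Drive/first 24 > Cleanup/first 23 > Coat Drive/first 22 > Cleanup/second 20 > Park Build/first 19 > Park Build/second 14 > Coat Drive/second 13 > Blood Drive/second 12 > Meals/second 5.
Meals first at 29: fill all 50 — 360 left.
Blood Drive first at 24: fill all 50 — 310 left.
Cleanup/first (23): +30 — 280 left.
Coat Drive first at 22: fill all 60 — 220 left.
Cleanup/second (20): +90 — 130 left.
Fill Park Build first block (100 at 19) — 30 left.
30 remain; put them into Park Build second at 14.
Total = 29×50 + 24×50 + 23×30 + 22×60 + 20×90 + 19×100 + 14×30 = 8780.

8780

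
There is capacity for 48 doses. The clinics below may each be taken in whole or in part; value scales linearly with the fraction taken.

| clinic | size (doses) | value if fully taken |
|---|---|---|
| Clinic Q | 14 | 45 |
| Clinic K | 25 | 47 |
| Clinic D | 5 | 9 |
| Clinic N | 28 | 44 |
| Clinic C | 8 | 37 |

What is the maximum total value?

Rank by value-to-size ratio: Clinic C 37/8≈4.62, Clinic Q 45/14≈3.21, Clinic K 47/25≈1.88, Clinic D 9/5≈1.8, Clinic N 44/28≈1.57.
All 8 doses of Clinic C fit (value 37) → 40 remain.
Clinic Q: take in full, 14 doses for value 45 → 26 left.
Clinic K: take in full, 25 doses for value 47 → 1 left.
Fill the last 1 doses with part of Clinic D: 1/5 of it earns 1.8.
Total value = 130.8.

130.8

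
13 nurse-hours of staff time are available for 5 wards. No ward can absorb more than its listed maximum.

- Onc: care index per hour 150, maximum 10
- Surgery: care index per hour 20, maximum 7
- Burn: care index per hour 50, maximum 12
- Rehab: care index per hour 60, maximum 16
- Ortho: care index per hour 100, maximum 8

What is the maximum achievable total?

Rank by care index per hour: Onc 150 > Ortho 100 > Rehab 60 > Burn 50 > Surgery 20.
Onc takes 10 to reach its cap of 10 — 3 left.
Only 3 left; Ortho takes them to reach 3.
Total = 150×10 + 100×3 = 1800.

1800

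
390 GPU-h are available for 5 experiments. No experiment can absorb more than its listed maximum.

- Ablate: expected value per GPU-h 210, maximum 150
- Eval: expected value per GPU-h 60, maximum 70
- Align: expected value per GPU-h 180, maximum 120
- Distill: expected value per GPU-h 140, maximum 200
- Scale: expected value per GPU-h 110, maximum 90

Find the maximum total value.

Order the experiments by expected value per GPU-h: Ablate 210 > Align 180 > Distill 140 > Scale 110 > Eval 60.
Ablate takes 150 to reach its cap of 150 — 240 left.
Give Align 120 to hit its cap of 120 — 120 left.
Only 120 left; Distill takes them to reach 120.
Total = 210×150 + 180×120 + 140×120 = 69900.

69900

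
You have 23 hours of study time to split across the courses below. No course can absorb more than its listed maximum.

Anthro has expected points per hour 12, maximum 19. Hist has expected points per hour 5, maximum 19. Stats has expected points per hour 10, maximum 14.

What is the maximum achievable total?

268

Highest expected points per hour first: Anthro 12 > Stats 10 > Hist 5.
Anthro takes 19 to reach its cap of 19 — 4 left.
Only 4 left; Stats takes them to reach 4.
Total = 12×19 + 10×4 = 268.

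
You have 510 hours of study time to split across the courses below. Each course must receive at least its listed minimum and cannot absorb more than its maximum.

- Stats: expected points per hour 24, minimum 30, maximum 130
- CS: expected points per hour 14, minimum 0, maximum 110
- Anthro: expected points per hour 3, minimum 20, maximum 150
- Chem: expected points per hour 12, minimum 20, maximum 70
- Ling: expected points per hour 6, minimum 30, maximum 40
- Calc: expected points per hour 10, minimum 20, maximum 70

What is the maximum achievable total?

Meeting every minimum uses 30+0+20+20+30+20 = 120 hours, leaving 390.
Rank by expected points per hour: Stats 24 > CS 14 > Chem 12 > Calc 10 > Ling 6 > Anthro 3.
Stats: +100 to 130 (cap) → 290 left.
Give CS 110 more to hit its cap of 110 → 180 left.
Chem: +50 to 70 (cap) → 130 left.
Calc takes 50 more to reach its cap of 70 → 80 left.
Give Ling 10 more to hit its cap of 40 → 70 left.
Anthro has room for 130 more but only 70 remain, so it gets 90.
Total = 24×130 + 14×110 + 3×90 + 12×70 + 6×40 + 10×70 = 6710.

6710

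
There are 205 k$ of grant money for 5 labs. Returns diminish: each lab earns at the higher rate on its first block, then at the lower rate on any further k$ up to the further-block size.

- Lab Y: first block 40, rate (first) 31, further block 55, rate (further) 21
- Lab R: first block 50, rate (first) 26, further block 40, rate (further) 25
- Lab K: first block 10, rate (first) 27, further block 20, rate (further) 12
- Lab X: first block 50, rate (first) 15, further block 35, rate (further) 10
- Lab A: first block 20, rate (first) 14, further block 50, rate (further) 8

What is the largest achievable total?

Order all 10 blocks by rate: Lab Y/first 31 > Lab K/first 27 > Lab R/first 26 > Lab R/second 25 > Lab Y/second 21 > Lab X/first 15 > Lab A/first 14 > Lab K/second 12 > Lab X/second 10 > Lab A/second 8.
Lab Y/first (31): +40 — 165 left.
Fill Lab K first block (10 at 27) — 155 left.
Lab R first at 26: fill all 50 — 105 left.
Lab R second at 25: fill all 40 — 65 left.
Lab Y second at 21: fill all 55 — 10 left.
10 remain; put them into Lab X first at 15.
Total = 31×40 + 27×10 + 26×50 + 25×40 + 21×55 + 15×10 = 5115.

5115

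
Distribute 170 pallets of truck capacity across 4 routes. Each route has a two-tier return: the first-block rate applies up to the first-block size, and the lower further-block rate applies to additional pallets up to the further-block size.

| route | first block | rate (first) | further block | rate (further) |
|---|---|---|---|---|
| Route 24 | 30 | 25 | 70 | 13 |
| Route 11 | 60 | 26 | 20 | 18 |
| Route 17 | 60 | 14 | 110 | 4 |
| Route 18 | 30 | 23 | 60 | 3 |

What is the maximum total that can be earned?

3780

Treat each block as its own option and order by rate: Route 11/first 26 > Route 24/first 25 > Route 18/first 23 > Route 11/second 18 > Route 17/first 14 > Route 24/second 13 > Route 17/second 4 > Route 18/second 3.
Route 11 first at 26: fill all 60 → 110 left.
Route 24 first at 25: fill all 30 → 80 left.
Route 18 first at 23: fill all 30 → 50 left.
Fill Route 11 second block (20 at 18) → 30 left.
30 remain; put them into Route 17 first at 14.
Total = 26×60 + 25×30 + 23×30 + 18×20 + 14×30 = 3780.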